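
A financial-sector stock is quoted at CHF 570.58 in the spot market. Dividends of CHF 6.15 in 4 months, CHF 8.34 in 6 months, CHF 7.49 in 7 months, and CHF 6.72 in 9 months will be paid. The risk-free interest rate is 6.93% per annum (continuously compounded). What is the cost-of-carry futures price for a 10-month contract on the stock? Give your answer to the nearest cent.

PV(dividends) I = 6.15·e^(−0.0693·4/12) + 8.34·e^(−0.0693·6/12) + 7.49·e^(−0.0693·7/12) + 6.72·e^(−0.0693·9/12)
I = 6.0096 + 8.0560 + 7.1933 + 6.3796 = 27.6385
F = (S − I)·e^(rT) = (570.58 − 27.6385) · e^(0.0693·10/12)
= 542.9415 · e^0.057750 = 542.9415 × 1.059450 = CHF 575.22

CHF 575.22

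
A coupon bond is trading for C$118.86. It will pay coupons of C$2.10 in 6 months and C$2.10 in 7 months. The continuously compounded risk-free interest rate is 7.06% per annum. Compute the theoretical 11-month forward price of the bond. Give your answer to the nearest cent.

C$122.49

PV(coupons) I = 2.10·e^(−0.0706·6/12) + 2.10·e^(−0.0706·7/12)
I = 2.0272 + 2.0153 = 4.0425
F = (S − I)·e^(rT) = (118.86 − 4.0425) · e^(0.0706·11/12)
= 114.8175 · e^0.064717 = 114.8175 × 1.066857 = C$122.49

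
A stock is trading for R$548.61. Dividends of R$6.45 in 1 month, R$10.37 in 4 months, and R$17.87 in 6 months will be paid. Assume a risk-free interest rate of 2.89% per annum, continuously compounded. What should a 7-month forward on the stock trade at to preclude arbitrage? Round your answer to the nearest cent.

PV(dividends) I = 6.45·e^(−0.0289·1/12) + 10.37·e^(−0.0289·4/12) + 17.87·e^(−0.0289·6/12)
I = 6.4345 + 10.2706 + 17.6136 = 34.3187
F = (S − I)·e^(rT) = (548.61 − 34.3187) · e^(0.0289·7/12)
= 514.2913 · e^0.016858 = 514.2913 × 1.017001 = R$523.03

R$523.03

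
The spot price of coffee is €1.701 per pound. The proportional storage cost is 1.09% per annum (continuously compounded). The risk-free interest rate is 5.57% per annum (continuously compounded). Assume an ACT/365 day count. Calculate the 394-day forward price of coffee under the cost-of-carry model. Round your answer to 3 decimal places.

Net carry = r + u − y = 0.0557 + 0.0109 − 0.0000 = 0.0666
F = S·e^((r+u−y)T) = 1.701 · e^(0.0666 × 394/365) = 1.701 · e^0.071892
= 1.701 × 1.074539 = €1.828 per pound

€1.828 per pound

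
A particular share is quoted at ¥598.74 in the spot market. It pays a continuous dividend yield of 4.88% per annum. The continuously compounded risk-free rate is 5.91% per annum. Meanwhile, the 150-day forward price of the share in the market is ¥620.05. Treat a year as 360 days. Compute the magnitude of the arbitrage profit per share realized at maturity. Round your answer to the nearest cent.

¥18.73 per share

Fair forward: F* = S·e^(carry·T), with carry = (r − q) = 0.0591 − 0.0488 = 0.0103
F* = 598.74 · e^(0.0103 × 150/360) = 598.74 · e^0.004292 = 598.74 × 1.004301 = ¥601.3152
Market ¥620.05 > fair ¥601.3152: forward overpriced → cash-and-carry (buy spot, short the forward).
At maturity, profit = |F_mkt − F*| = |620.05 − 601.3152| = ¥18.73 per share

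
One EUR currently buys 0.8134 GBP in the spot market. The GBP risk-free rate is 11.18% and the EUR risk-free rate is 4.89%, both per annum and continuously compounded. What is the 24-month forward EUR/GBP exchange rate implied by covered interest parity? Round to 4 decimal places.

0.9224

F = S·e^((r_GBP − r_EUR)T) = 0.8134 · e^((0.1118 − 0.0489) × 24/12)
= 0.8134 · e^0.125800 = 0.8134 × 1.134055
F = 0.9224 GBP per EUR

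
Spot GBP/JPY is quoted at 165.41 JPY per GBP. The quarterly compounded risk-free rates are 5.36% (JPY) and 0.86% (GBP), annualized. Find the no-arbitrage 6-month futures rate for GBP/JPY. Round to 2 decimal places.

By covered interest parity, F = S · (1+r_JPY/4)^(4T) / (1+r_GBP/4)^(4T)
= 165.41 × 1.026980 / 1.004305 = 165.41 × 1.022578
F = 169.14 JPY per GBP

169.14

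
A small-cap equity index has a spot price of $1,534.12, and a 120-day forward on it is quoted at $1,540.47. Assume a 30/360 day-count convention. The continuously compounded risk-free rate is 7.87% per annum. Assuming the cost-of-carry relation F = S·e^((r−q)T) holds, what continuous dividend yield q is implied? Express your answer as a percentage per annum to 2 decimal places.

From F = S·e^((r−q)T): (r − q) = ln(F/S)/T
ln(1540.47/1534.12) = ln(1.004139) = 0.004130
(r − q) = 0.004130 / (120/360) = 0.012390
q = r − ln(F/S)/T = 0.0787 − 0.012390 = 0.066310
q = 6.63%

6.63%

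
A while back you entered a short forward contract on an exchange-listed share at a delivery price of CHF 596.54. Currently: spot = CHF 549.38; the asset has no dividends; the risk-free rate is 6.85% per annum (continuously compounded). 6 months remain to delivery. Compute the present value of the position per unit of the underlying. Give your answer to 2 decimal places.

Current fair forward for the remaining 6 months: F = S·e^(r·T), r = 0.0685
F = 549.38 · e^(0.0685 × 6/12) = 549.38 × 1.034843 = 568.5220
Value of long forward = (F − K)·e^(−rT) = (568.5220 − 596.54) · e^(−0.0685·6/12)
= -28.0180 × 0.966330 = -27.07
Short position value = −(long value) = CHF 27.07

CHF 27.07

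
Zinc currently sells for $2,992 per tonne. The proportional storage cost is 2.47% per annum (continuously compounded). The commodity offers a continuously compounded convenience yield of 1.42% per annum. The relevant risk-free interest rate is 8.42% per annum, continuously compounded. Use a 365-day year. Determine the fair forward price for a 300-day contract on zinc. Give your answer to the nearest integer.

$3,234 per tonne

Net carry = r + u − y = 0.0842 + 0.0247 − 0.0142 = 0.0947
F = S·e^((r+u−y)T) = 2992 · e^(0.0947 × 300/365) = 2992 · e^0.077836
= 2992 × 1.080945 = $3,234 per tonne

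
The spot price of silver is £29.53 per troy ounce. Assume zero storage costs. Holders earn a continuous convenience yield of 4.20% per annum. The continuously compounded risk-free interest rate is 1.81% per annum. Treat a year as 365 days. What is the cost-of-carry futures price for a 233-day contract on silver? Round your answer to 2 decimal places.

£29.08 per troy ounce

Net carry = r + u − y = 0.0181 + 0.0000 − 0.0420 = -0.0239
F = S·e^((r+u−y)T) = 29.53 · e^(-0.0239 × 233/365) = 29.53 · e^-0.015257
= 29.53 × 0.984859 = £29.08 per troy ounce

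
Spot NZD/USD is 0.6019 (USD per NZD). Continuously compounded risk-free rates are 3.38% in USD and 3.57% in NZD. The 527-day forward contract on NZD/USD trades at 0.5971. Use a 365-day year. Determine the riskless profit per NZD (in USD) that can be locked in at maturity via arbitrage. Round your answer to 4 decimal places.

0.0032 per NZD (in USD)

Fair forward: F* = S·e^(carry·T), with carry = (r_USD − r_NZD) = 0.0338 − 0.0357 = -0.0019
F* = 0.6019 · e^(-0.0019 × 527/365) = 0.6019 · e^-0.002743 = 0.6019 × 0.997261 = 0.6003
Market 0.5971 < fair 0.6003: forward underpriced → reverse cash-and-carry (short spot, go long the forward).
At maturity, profit = |F_mkt − F*| = |0.5971 − 0.6003| = 0.0032 per NZD (in USD)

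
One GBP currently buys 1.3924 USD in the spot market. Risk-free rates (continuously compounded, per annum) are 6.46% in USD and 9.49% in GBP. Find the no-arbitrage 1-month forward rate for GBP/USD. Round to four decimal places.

1.3889

F = S·e^((r_USD − r_GBP)T) = 1.3924 · e^((0.0646 − 0.0949) × 1/12)
= 1.3924 · e^-0.002525 = 1.3924 × 0.997478
F = 1.3889 USD per GBP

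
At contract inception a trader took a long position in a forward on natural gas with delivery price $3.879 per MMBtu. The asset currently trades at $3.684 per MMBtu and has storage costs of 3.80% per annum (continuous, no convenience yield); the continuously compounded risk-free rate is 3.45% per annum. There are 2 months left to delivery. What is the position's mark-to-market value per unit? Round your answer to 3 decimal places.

-$0.149 per MMBtu

Current fair forward for the remaining 2 months: F = S·e^((r + u)·T), (r + u) = 0.0345 + 0.0380 = 0.0725
F = 3.684 · e^(0.0725 × 2/12) = 3.684 × 1.012157 = 3.7288
Value of long forward = (F − K)·e^(−rT) = (3.7288 − 3.879) · e^(−0.0345·2/12)
= -0.1502 × 0.994266 = -0.149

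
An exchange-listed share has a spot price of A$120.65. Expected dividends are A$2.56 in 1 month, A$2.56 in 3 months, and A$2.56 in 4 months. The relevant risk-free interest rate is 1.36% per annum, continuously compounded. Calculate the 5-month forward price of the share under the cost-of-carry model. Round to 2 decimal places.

PV(dividends) I = 2.56·e^(−0.0136·1/12) + 2.56·e^(−0.0136·3/12) + 2.56·e^(−0.0136·4/12)
I = 2.5571 + 2.5513 + 2.5484 = 7.6568
F = (S − I)·e^(rT) = (120.65 − 7.6568) · e^(0.0136·5/12)
= 112.9932 · e^0.005667 = 112.9932 × 1.005683 = A$113.64

A$113.64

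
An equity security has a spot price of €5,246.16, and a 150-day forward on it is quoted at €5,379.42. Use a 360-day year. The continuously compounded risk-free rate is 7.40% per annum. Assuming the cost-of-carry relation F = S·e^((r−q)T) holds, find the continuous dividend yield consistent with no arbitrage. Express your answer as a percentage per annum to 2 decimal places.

1.38%

From F = S·e^((r−q)T): (r − q) = ln(F/S)/T
ln(5379.42/5246.16) = ln(1.025401) = 0.025084
(r − q) = 0.025084 / (150/360) = 0.060202
q = r − ln(F/S)/T = 0.0740 − 0.060202 = 0.013798
q = 1.38%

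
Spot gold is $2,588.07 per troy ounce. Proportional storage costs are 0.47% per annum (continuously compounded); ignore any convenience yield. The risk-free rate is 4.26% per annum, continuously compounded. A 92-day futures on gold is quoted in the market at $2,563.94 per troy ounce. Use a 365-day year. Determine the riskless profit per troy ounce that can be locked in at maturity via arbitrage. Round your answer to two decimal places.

Fair futures: F* = S·e^(carry·T), with carry = (r + u) = 0.0426 + 0.0047 = 0.0473
F* = 2588.07 · e^(0.0473 × 92/365) = 2588.07 · e^0.01192219 = 2588.07 × 1.01199354 = $2619.1101
Market $2563.94 < fair $2619.1101: forward underpriced → reverse cash-and-carry (short spot, go long the forward).
At maturity, profit = |F_mkt − F*| = |2563.94 − 2619.1101| = $55.17 per troy ounce

$55.17 per troy ounce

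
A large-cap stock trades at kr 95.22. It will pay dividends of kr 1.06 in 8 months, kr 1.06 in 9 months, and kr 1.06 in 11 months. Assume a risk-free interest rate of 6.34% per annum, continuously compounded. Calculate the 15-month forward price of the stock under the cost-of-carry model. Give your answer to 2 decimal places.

PV(dividends) I = 1.06·e^(−0.0634·8/12) + 1.06·e^(−0.0634·9/12) + 1.06·e^(−0.0634·11/12)
I = 1.0161 + 1.0108 + 1.0002 = 3.0271
F = (S − I)·e^(rT) = (95.22 − 3.0271) · e^(0.0634·15/12)
= 92.1929 · e^0.079250 = 92.1929 × 1.082475 = kr 99.80

kr 99.80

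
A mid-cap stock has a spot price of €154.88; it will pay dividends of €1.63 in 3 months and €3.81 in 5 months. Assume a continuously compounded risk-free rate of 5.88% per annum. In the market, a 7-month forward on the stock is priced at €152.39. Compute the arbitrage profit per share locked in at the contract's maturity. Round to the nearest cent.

€2.38 per share

PV(dividends) I = 1.63·e^(−0.0588·3/12) + 3.81·e^(−0.0588·5/12) = 5.3240
Fair forward F* = (S − I)·e^(rT) = (154.88 − 5.3240)·e^0.034300 = 149.5560 × 1.034895 = 154.7748
Market €152.39 < fair 154.7748: forward underpriced → reverse cash-and-carry (short the stock, invest proceeds at r, pay the dividends, go long the forward).
Profit at T = |F_mkt − F*| = |152.39 − 154.7748| = €2.38 per share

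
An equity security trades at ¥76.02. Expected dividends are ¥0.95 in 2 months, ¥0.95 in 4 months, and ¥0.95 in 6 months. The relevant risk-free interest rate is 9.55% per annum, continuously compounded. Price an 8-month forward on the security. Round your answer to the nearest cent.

¥78.07

PV(dividends) I = 0.95·e^(−0.0955·2/12) + 0.95·e^(−0.0955·4/12) + 0.95·e^(−0.0955·6/12)
I = 0.9350 + 0.9202 + 0.9057 = 2.7609
F = (S − I)·e^(rT) = (76.02 − 2.7609) · e^(0.0955·8/12)
= 73.2591 · e^0.063667 = 73.2591 × 1.065737 = ¥78.07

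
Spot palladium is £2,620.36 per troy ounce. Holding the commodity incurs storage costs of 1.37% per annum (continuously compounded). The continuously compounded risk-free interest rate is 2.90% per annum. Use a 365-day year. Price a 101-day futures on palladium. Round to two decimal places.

£2,651.50 per troy ounce

Net carry = r + u − y = 0.0290 + 0.0137 − 0.0000 = 0.0427
F = S·e^((r+u−y)T) = 2620.36 · e^(0.0427 × 101/365) = 2620.36 · e^0.01181562
= 2620.36 × 1.01188570 = £2,651.50 per troy ounce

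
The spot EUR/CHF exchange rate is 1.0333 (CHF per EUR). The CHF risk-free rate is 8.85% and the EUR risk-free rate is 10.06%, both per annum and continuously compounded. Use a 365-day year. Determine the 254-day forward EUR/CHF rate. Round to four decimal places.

F = S·e^((r_CHF − r_EUR)T) = 1.0333 · e^((0.0885 − 0.1006) × 254/365)
= 1.0333 · e^-0.008420 = 1.0333 × 0.991615
F = 1.0246 CHF per EUR

1.0246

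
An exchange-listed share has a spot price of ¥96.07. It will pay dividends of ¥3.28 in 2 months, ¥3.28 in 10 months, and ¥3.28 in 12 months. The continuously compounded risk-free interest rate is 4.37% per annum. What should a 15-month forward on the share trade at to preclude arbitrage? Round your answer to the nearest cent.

¥91.37

PV(dividends) I = 3.28·e^(−0.0437·2/12) + 3.28·e^(−0.0437·10/12) + 3.28·e^(−0.0437·12/12)
I = 3.2562 + 3.1627 + 3.1398 = 9.5587
F = (S − I)·e^(rT) = (96.07 − 9.5587) · e^(0.0437·15/12)
= 86.5113 · e^0.054625 = 86.5113 × 1.056144 = ¥91.37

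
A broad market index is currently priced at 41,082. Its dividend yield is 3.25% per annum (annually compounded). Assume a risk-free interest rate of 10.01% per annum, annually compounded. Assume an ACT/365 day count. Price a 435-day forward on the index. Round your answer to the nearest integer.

44,307

F = S · (1+r)^T / (1+q)^T
= 41082 × 1.120413 / 1.038853 = 41082 × 1.078510
F = 44,307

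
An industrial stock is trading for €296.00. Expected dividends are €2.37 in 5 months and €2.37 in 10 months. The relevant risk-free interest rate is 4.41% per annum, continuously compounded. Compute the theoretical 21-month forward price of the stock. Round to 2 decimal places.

PV(dividends) I = 2.37·e^(−0.0441·5/12) + 2.37·e^(−0.0441·10/12)
I = 2.3268 + 2.2845 = 4.6113
F = (S − I)·e^(rT) = (296.00 − 4.6113) · e^(0.0441·21/12)
= 291.3887 · e^0.077175 = 291.3887 × 1.080231 = €314.77

€314.77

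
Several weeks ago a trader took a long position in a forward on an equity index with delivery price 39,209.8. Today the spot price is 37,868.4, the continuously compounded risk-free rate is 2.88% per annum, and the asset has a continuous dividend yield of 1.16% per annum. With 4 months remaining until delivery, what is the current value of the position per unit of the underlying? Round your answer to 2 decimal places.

-1112.93

Current fair forward for the remaining 4 months: F = S·e^((r − q)·T), (r − q) = 0.0288 − 0.0116 = 0.0172
F = 37868.4 · e^(0.0172 × 4/12) = 37868.4 × 1.00574980 = 38086.1357
Value of long forward = (F − K)·e^(−rT) = (38086.1357 − 39209.8) · e^(−0.0288·4/12)
= -1123.6643 × 0.99044593 = -1112.93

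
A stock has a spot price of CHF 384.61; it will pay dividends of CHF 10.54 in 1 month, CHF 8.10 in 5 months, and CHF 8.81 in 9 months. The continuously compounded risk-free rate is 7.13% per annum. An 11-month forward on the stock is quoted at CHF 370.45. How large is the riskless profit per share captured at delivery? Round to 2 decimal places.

CHF 11.64 per share

PV(dividends) I = 10.54·e^(−0.0713·1/12) + 8.10·e^(−0.0713·5/12) + 8.81·e^(−0.0713·9/12) = 26.6917
Fair forward F* = (S − I)·e^(rT) = (384.61 − 26.6917)·e^0.065358 = 357.9183 × 1.067541 = 382.0925
Market CHF 370.45 < fair 382.0925: forward underpriced → reverse cash-and-carry (short the stock, invest proceeds at r, pay the dividends, go long the forward).
Profit at T = |F_mkt − F*| = |370.45 − 382.0925| = CHF 11.64 per share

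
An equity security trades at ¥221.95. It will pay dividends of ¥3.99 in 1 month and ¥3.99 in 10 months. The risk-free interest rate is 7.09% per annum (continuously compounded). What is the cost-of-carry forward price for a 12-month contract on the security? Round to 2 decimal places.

PV(dividends) I = 3.99·e^(−0.0709·1/12) + 3.99·e^(−0.0709·10/12)
I = 3.9665 + 3.7611 = 7.7276
F = (S − I)·e^(rT) = (221.95 − 7.7276) · e^(0.0709·12/12)
= 214.2224 · e^0.070900 = 214.2224 × 1.073474 = ¥229.96

¥229.96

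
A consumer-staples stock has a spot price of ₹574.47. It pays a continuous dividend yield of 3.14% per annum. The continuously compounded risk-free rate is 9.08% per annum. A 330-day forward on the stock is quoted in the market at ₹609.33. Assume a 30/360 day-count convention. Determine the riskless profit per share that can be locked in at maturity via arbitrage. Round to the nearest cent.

₹2.71 per share

Fair forward: F* = S·e^(carry·T), with carry = (r − q) = 0.0908 − 0.0314 = 0.0594
F* = 574.47 · e^(0.0594 × 330/360) = 574.47 · e^0.054450 = 574.47 × 1.055960 = ₹606.6173
Market ₹609.33 > fair ₹606.6173: forward overpriced → cash-and-carry (buy spot, short the forward).
At maturity, profit = |F_mkt − F*| = |609.33 − 606.6173| = ₹2.71 per share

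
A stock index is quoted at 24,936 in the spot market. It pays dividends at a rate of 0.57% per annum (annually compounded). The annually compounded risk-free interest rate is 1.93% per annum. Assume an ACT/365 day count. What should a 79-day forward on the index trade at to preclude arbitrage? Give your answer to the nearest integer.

F = S · (1+r)^T / (1+q)^T
= 24936 × 1.004146 / 1.001231 = 24936 × 1.002911
F = 25,009

25,009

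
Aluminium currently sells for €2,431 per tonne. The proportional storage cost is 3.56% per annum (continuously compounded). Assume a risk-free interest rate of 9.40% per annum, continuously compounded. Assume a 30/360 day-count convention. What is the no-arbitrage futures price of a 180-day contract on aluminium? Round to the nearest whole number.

€2,594 per tonne

Net carry = r + u − y = 0.0940 + 0.0356 − 0.0000 = 0.1296
F = S·e^((r+u−y)T) = 2431 · e^(0.1296 × 180/360) = 2431 · e^0.064800
= 2431 × 1.066946 = €2,594 per tonne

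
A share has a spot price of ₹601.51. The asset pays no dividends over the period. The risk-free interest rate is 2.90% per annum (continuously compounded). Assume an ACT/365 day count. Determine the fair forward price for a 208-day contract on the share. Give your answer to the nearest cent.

F = S·e^(rT) = 601.51 · e^(0.0290 × 208/365)
= 601.51 · e^0.016526 = 601.51 × 1.016663
F = ₹611.53

₹611.53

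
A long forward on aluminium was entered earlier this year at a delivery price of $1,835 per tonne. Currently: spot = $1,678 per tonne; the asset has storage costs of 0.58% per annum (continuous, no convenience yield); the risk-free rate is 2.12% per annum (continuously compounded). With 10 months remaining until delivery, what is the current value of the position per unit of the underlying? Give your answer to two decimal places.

Current fair forward for the remaining 10 months: F = S·e^((r + u)·T), (r + u) = 0.0212 + 0.0058 = 0.0270
F = 1678 · e^(0.0270 × 10/12) = 1678 × 1.02275503 = 1716.1829
Value of long forward = (F − K)·e^(−rT) = (1716.1829 − 1835) · e^(−0.0212·10/12)
= -118.8171 × 0.98248847 = -116.74

-$116.74 per tonne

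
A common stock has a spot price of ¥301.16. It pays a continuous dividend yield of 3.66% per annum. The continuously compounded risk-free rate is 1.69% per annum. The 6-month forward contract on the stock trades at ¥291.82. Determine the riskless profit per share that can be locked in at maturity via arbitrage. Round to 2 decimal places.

Fair forward: F* = S·e^(carry·T), with carry = (r − q) = 0.0169 − 0.0366 = -0.0197
F* = 301.16 · e^(-0.0197 × 6/12) = 301.16 · e^-0.009850 = 301.16 × 0.990198 = ¥298.2080
Market ¥291.82 < fair ¥298.2080: forward underpriced → reverse cash-and-carry (short spot, go long the forward).
At maturity, profit = |F_mkt − F*| = |291.82 − 298.2080| = ¥6.39 per share

¥6.39 per share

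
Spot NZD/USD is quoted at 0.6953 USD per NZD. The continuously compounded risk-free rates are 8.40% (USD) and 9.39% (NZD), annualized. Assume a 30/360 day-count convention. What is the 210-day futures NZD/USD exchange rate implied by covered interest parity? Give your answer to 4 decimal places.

F = S·e^((r_USD − r_NZD)T) = 0.6953 · e^((0.0840 − 0.0939) × 210/360)
= 0.6953 · e^-0.005775 = 0.6953 × 0.994242
F = 0.6913 USD per NZD

0.6913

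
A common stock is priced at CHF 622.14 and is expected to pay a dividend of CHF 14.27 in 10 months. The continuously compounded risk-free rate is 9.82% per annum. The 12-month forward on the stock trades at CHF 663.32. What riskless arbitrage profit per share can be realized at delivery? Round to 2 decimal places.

CHF 8.51 per share

PV(dividends) I = 14.27·e^(−0.0982·10/12) = 13.1487
Fair forward F* = (S − I)·e^(rT) = (622.14 − 13.1487)·e^0.098200 = 608.9913 × 1.103183 = 671.8288
Market CHF 663.32 < fair 671.8288: forward underpriced → reverse cash-and-carry (short the stock, invest proceeds at r, pay the dividends, go long the forward).
Profit at T = |F_mkt − F*| = |663.32 − 671.8288| = CHF 8.51 per share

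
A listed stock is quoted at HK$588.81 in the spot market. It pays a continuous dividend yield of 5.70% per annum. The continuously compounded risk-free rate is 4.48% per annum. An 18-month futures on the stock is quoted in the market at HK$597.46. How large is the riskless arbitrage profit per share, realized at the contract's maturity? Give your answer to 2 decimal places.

HK$19.33 per share

Fair futures: F* = S·e^(carry·T), with carry = (r − q) = 0.0448 − 0.0570 = -0.0122
F* = 588.81 · e^(-0.0122 × 18/12) = 588.81 · e^-0.018300 = 588.81 × 0.981866 = HK$578.1325
Market HK$597.46 > fair HK$578.1325: forward overpriced → cash-and-carry (buy spot, short the forward).
At maturity, profit = |F_mkt − F*| = |597.46 − 578.1325| = HK$19.33 per share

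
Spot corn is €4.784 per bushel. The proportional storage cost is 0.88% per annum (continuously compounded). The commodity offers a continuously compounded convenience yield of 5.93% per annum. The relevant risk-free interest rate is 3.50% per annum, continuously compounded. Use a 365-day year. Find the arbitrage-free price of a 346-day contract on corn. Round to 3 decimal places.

Net carry = r + u − y = 0.0350 + 0.0088 − 0.0593 = -0.0155
F = S·e^((r+u−y)T) = 4.784 · e^(-0.0155 × 346/365) = 4.784 · e^-0.014693
= 4.784 × 0.985414 = €4.714 per bushel

€4.714 per bushel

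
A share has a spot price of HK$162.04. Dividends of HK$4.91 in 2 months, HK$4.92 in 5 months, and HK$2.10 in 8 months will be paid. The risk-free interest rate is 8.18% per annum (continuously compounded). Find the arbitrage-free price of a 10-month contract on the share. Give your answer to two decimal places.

HK$161.07

PV(dividends) I = 4.91·e^(−0.0818·2/12) + 4.92·e^(−0.0818·5/12) + 2.10·e^(−0.0818·8/12)
I = 4.8435 + 4.7551 + 1.9885 = 11.5871
F = (S − I)·e^(rT) = (162.04 − 11.5871) · e^(0.0818·10/12)
= 150.4529 · e^0.068167 = 150.4529 × 1.070544 = HK$161.07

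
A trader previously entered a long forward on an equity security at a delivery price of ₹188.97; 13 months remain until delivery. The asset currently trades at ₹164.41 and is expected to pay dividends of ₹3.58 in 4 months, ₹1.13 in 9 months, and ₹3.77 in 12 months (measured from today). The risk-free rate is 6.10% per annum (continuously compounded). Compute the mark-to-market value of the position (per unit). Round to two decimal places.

-₹20.61

PV(remaining dividends) I = 3.58·e^(−0.0610·4/12) + 1.13·e^(−0.0610·9/12) + 3.77·e^(−0.0610·12/12) = 8.1343
Current forward F = (S − I)·e^(rT) = (164.41 − 8.1343)·e^(0.0610·13/12) = 156.2757 × 1.068316 = 166.9518
Value (long) = (F − K)·e^(−rT) = (166.9518 − 188.97) × 0.936053 = -20.6102
Value = -₹20.61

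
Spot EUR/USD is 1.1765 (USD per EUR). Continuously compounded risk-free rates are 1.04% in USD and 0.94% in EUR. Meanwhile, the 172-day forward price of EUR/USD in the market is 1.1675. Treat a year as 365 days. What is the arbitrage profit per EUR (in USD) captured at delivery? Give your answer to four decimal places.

0.0096 per EUR (in USD)

Fair forward: F* = S·e^(carry·T), with carry = (r_USD − r_EUR) = 0.0104 − 0.0094 = 0.0010
F* = 1.1765 · e^(0.0010 × 172/365) = 1.1765 · e^0.000471 = 1.1765 × 1.000471 = 1.1771
Market 1.1675 < fair 1.1771: forward underpriced → reverse cash-and-carry (short spot, go long the forward).
At maturity, profit = |F_mkt − F*| = |1.1675 − 1.1771| = 0.0096 per EUR (in USD)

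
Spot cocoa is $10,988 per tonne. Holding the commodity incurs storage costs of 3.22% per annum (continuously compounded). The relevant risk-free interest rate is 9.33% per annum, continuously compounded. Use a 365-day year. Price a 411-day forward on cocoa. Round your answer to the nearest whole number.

Net carry = r + u − y = 0.0933 + 0.0322 − 0.0000 = 0.1255
F = S·e^((r+u−y)T) = 10988 · e^(0.1255 × 411/365) = 10988 · e^0.141316
= 10988 × 1.151789 = $12,656 per tonne

$12,656 per tonne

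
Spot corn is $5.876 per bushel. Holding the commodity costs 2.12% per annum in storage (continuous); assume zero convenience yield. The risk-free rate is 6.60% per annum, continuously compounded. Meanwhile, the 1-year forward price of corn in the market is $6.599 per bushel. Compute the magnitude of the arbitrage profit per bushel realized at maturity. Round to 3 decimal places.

$0.188 per bushel

Fair forward: F* = S·e^(carry·T), with carry = (r + u) = 0.0660 + 0.0212 = 0.0872
F* = 5.876 · e^(0.0872 × 1) = 5.876 · e^0.087200 = 5.876 × 1.091115 = $6.4114
Market $6.599 > fair $6.4114: forward overpriced → cash-and-carry (buy spot, short the forward).
At maturity, profit = |F_mkt − F*| = |6.599 − 6.4114| = $0.188 per bushel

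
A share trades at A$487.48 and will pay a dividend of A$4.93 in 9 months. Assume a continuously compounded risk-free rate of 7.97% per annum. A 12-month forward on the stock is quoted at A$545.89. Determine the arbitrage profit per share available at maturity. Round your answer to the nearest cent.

PV(dividends) I = 4.93·e^(−0.0797·9/12) = 4.6439
Fair forward F* = (S − I)·e^(rT) = (487.48 − 4.6439)·e^0.079700 = 482.8361 × 1.082962 = 522.8931
Market A$545.89 > fair 522.8931: forward overpriced → cash-and-carry (borrow at r, buy the stock and collect the dividends, short the forward).
Profit at T = |F_mkt − F*| = |545.89 − 522.8931| = A$23.00 per share

A$23.00 per share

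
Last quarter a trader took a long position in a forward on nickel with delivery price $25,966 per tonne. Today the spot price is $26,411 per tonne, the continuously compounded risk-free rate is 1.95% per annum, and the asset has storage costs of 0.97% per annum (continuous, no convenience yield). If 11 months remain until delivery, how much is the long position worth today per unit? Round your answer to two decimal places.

Current fair forward for the remaining 11 months: F = S·e^((r + u)·T), (r + u) = 0.0195 + 0.0097 = 0.0292
F = 26411 · e^(0.0292 × 11/12) = 26411 × 1.02712811 = 27127.4805
Value of long forward = (F − K)·e^(−rT) = (27127.4805 − 25966) · e^(−0.0195·11/12)
= 1161.4805 × 0.98228381 = 1140.90

$1140.90 per tonne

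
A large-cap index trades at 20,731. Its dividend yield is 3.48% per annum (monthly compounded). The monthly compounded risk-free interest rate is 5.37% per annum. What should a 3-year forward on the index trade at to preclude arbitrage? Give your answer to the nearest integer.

21,936

F = S · (1+r/12)^(12T) / (1+q/12)^(12T)
= 20731 × 1.174380 / 1.109877 = 20731 × 1.058117
F = 21,936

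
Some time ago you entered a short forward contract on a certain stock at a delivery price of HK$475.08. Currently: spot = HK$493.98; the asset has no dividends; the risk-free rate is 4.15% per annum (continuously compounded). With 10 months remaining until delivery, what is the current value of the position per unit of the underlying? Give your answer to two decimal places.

-HK$35.05

Current fair forward for the remaining 10 months: F = S·e^(r·T), r = 0.0415
F = 493.98 · e^(0.0415 × 10/12) = 493.98 × 1.035188 = 511.3622
Value of long forward = (F − K)·e^(−rT) = (511.3622 − 475.08) · e^(−0.0415·10/12)
= 36.2822 × 0.966008 = 35.05
Short position value = −(long value) = -HK$35.05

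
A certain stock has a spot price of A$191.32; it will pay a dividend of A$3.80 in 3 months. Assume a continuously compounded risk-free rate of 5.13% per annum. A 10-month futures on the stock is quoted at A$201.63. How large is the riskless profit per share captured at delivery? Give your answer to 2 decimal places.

A$5.87 per share

PV(dividends) I = 3.80·e^(−0.0513·3/12) = 3.7516
Fair futures F* = (S − I)·e^(rT) = (191.32 − 3.7516)·e^0.042750 = 187.5684 × 1.043677 = 195.7608
Market A$201.63 > fair 195.7608: forward overpriced → cash-and-carry (borrow at r, buy the stock and collect the dividends, short the forward).
Profit at T = |F_mkt − F*| = |201.63 − 195.7608| = A$5.87 per share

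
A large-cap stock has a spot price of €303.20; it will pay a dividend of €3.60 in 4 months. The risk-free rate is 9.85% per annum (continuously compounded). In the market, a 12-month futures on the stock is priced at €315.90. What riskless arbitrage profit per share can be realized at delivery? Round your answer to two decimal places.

PV(dividends) I = 3.60·e^(−0.0985·4/12) = 3.4837
Fair futures F* = (S − I)·e^(rT) = (303.20 − 3.4837)·e^0.098500 = 299.7163 × 1.103514 = 330.7411
Market €315.90 < fair 330.7411: forward underpriced → reverse cash-and-carry (short the stock, invest proceeds at r, pay the dividends, go long the forward).
Profit at T = |F_mkt − F*| = |315.90 − 330.7411| = €14.84 per share

€14.84 per share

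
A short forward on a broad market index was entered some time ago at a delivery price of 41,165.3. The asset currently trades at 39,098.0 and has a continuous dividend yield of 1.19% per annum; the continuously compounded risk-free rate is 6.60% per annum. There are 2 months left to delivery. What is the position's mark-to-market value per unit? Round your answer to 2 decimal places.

Current fair forward for the remaining 2 months: F = S·e^((r − q)·T), (r − q) = 0.0660 − 0.0119 = 0.0541
F = 39098.0 · e^(0.0541 × 2/12) = 39098.0 × 1.00905744 = 39452.1278
Value of long forward = (F − K)·e^(−rT) = (39452.1278 − 41165.3) · e^(−0.0660·2/12)
= -1713.1722 × 0.98906028 = -1694.43
Short position value = −(long value) = 1694.43

1694.43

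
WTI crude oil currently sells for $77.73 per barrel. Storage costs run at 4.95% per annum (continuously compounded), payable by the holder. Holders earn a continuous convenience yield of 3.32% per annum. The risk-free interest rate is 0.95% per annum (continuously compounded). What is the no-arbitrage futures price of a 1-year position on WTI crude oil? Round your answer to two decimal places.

Net carry = r + u − y = 0.0095 + 0.0495 − 0.0332 = 0.0258
F = S·e^((r+u−y)T) = 77.73 · e^(0.0258 × 1) = 77.73 · e^0.025800
= 77.73 × 1.026136 = $79.76 per barrel

$79.76 per barrel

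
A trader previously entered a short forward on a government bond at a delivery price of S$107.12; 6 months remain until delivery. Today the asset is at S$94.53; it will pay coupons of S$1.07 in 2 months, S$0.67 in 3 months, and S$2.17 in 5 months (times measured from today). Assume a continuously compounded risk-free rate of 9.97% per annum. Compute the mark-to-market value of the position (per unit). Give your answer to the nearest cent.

S$11.17

PV(remaining coupons) I = 1.07·e^(−0.0997·2/12) + 0.67·e^(−0.0997·3/12) + 2.17·e^(−0.0997·5/12) = 3.7876
Current forward F = (S − I)·e^(rT) = (94.53 − 3.7876)·e^(0.0997·6/12) = 90.7424 × 1.051113 = 95.3805
Value (long) = (F − K)·e^(−rT) = (95.3805 − 107.12) × 0.951372 = -11.1686
Short position value = −(long value) = S$11.17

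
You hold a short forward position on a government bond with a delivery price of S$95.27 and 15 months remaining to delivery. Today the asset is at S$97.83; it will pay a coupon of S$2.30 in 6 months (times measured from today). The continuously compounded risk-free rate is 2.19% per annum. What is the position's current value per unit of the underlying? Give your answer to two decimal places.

PV(remaining coupons) I = 2.30·e^(−0.0219·6/12) = 2.2750
Current forward F = (S − I)·e^(rT) = (97.83 − 2.2750)·e^(0.0219·15/12) = 95.5550 × 1.027753 = 98.2069
Value (long) = (F − K)·e^(−rT) = (98.2069 − 95.27) × 0.972996 = 2.8576
Short position value = −(long value) = -S$2.86

-S$2.86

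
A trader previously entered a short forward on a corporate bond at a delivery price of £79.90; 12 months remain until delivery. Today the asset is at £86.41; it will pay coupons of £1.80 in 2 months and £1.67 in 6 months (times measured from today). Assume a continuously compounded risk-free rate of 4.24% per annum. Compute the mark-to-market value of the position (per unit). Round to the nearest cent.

PV(remaining coupons) I = 1.80·e^(−0.0424·2/12) + 1.67·e^(−0.0424·6/12) = 3.4223
Current forward F = (S − I)·e^(rT) = (86.41 − 3.4223)·e^(0.0424·12/12) = 82.9877 × 1.043312 = 86.5821
Value (long) = (F − K)·e^(−rT) = (86.5821 − 79.90) × 0.958486 = 6.4047
Short position value = −(long value) = -£6.40

-£6.40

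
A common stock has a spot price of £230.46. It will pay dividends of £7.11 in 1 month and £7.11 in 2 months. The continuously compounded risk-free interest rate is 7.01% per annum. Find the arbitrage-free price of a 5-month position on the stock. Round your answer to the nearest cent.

PV(dividends) I = 7.11·e^(−0.0701·1/12) + 7.11·e^(−0.0701·2/12)
I = 7.0686 + 7.0274 = 14.0960
F = (S − I)·e^(rT) = (230.46 − 14.0960) · e^(0.0701·5/12)
= 216.3640 · e^0.029208 = 216.3640 × 1.029639 = £222.78

£222.78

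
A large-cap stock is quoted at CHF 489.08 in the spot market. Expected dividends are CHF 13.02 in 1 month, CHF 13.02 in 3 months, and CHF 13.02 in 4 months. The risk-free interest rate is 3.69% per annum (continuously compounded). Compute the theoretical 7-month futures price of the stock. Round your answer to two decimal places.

PV(dividends) I = 13.02·e^(−0.0369·1/12) + 13.02·e^(−0.0369·3/12) + 13.02·e^(−0.0369·4/12)
I = 12.9800 + 12.9004 + 12.8608 = 38.7412
F = (S − I)·e^(rT) = (489.08 − 38.7412) · e^(0.0369·7/12)
= 450.3388 · e^0.021525 = 450.3388 × 1.021758 = CHF 460.14

CHF 460.14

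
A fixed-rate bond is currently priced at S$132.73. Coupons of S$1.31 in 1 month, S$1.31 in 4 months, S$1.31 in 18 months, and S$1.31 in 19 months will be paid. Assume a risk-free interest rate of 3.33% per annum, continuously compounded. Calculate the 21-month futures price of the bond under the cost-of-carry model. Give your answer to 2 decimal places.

S$135.30

PV(coupons) I = 1.31·e^(−0.0333·1/12) + 1.31·e^(−0.0333·4/12) + 1.31·e^(−0.0333·18/12) + 1.31·e^(−0.0333·19/12)
I = 1.3064 + 1.2955 + 1.2462 + 1.2427 = 5.0908
F = (S − I)·e^(rT) = (132.73 − 5.0908) · e^(0.0333·21/12)
= 127.6392 · e^0.058275 = 127.6392 × 1.060006 = S$135.30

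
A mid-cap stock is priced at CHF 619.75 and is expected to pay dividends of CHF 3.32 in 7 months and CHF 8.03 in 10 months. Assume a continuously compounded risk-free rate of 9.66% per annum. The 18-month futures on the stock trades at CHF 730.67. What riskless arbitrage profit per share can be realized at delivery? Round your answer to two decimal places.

CHF 26.48 per share

PV(dividends) I = 3.32·e^(−0.0966·7/12) + 8.03·e^(−0.0966·10/12) = 10.5470
Fair futures F* = (S − I)·e^(rT) = (619.75 − 10.5470)·e^0.144900 = 609.2030 × 1.155924 = 704.1924
Market CHF 730.67 > fair 704.1924: forward overpriced → cash-and-carry (borrow at r, buy the stock and collect the dividends, short the forward).
Profit at T = |F_mkt − F*| = |730.67 − 704.1924| = CHF 26.48 per share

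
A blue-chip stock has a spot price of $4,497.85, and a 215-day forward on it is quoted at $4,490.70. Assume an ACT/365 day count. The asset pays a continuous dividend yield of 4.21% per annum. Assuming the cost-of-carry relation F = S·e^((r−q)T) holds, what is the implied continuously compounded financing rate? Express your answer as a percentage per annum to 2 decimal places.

From F = S·e^((r−q)T): (r − q) = ln(F/S)/T
ln(4490.70/4497.85) = ln(0.998410) = -0.001591
(r − q) = -0.001591 / (215/365) = -0.002701
r = ln(F/S)/T + q = -0.002701 + 0.0421 = 0.039399
r = 3.94%

3.94%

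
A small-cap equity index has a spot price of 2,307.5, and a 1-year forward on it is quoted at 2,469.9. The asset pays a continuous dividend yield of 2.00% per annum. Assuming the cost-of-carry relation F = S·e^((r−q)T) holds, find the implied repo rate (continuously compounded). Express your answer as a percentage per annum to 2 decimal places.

8.80%

From F = S·e^((r−q)T): (r − q) = ln(F/S)/T
ln(2469.9/2307.5) = ln(1.070379) = 0.068013
(r − q) = 0.068013 / (1) = 0.068013
r = ln(F/S)/T + q = 0.068013 + 0.0200 = 0.088013
r = 8.80%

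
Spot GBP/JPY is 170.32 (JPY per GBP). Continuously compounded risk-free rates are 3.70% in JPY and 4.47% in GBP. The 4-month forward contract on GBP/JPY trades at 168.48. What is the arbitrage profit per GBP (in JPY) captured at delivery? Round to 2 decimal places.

Fair forward: F* = S·e^(carry·T), with carry = (r_JPY − r_GBP) = 0.0370 − 0.0447 = -0.0077
F* = 170.32 · e^(-0.0077 × 4/12) = 170.32 · e^-0.002567 = 170.32 × 0.997436 = 169.8833
Market 168.48 < fair 169.8833: forward underpriced → reverse cash-and-carry (short spot, go long the forward).
At maturity, profit = |F_mkt − F*| = |168.48 − 169.8833| = 1.40 per GBP (in JPY)

1.40 per GBP (in JPY)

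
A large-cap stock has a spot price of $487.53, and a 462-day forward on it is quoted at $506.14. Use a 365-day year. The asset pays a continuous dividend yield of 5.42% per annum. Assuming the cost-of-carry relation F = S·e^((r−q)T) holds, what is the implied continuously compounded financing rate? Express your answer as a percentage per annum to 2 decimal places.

8.38%

From F = S·e^((r−q)T): (r − q) = ln(F/S)/T
ln(506.14/487.53) = ln(1.038172) = 0.037461
(r − q) = 0.037461 / (462/365) = 0.029596
r = ln(F/S)/T + q = 0.029596 + 0.0542 = 0.083796
r = 8.38%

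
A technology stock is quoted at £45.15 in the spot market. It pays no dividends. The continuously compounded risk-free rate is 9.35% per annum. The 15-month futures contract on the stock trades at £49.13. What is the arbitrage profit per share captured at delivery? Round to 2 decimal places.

Fair futures: F* = S·e^(carry·T), with carry = r = 0.0935
F* = 45.15 · e^(0.0935 × 15/12) = 45.15 · e^0.116875 = 45.15 × 1.123979 = £50.7477
Market £49.13 < fair £50.7477: forward underpriced → reverse cash-and-carry (short spot, go long the forward).
At maturity, profit = |F_mkt − F*| = |49.13 − 50.7477| = £1.62 per share

£1.62 per share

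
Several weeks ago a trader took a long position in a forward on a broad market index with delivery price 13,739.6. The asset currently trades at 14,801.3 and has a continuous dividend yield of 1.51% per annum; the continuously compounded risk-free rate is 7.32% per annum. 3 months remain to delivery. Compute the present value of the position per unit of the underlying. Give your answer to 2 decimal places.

Current fair forward for the remaining 3 months: F = S·e^((r − q)·T), (r − q) = 0.0732 − 0.0151 = 0.0581
F = 14801.3 · e^(0.0581 × 3/12) = 14801.3 × 1.01463100 = 15017.8578
Value of long forward = (F − K)·e^(−rT) = (15017.8578 − 13739.6) · e^(−0.0732·3/12)
= 1278.2578 × 0.98186643 = 1255.08

1255.08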